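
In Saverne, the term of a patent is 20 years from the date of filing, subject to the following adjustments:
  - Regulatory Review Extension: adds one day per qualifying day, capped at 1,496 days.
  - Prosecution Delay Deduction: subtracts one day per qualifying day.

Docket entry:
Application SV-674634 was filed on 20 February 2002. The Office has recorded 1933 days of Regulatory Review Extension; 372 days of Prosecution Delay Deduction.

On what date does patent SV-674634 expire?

Base term: filing date + 20 years → 20 February 2022.
Regulatory Review Extension: 1933 days claimed exceeds the 1496-day cap, so +1496 days → 27 March 2026.
Prosecution Delay Deduction: −372 days → 20 March 2025.

2025-03-20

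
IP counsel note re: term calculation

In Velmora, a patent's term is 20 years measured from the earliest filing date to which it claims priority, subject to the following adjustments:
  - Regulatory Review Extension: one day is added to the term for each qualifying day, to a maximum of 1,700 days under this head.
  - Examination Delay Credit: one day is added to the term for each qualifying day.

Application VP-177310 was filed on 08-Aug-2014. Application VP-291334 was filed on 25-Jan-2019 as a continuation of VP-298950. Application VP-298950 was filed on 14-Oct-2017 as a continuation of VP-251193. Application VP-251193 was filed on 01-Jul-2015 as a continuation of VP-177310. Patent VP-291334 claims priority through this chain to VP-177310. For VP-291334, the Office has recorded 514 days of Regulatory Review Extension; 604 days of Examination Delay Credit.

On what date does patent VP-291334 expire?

Earliest priority filing: 8 August 2014.
Base term: 8 August 2014 + 20 years → 8 August 2034.
Regulatory Review Extension: 514 days (within the 1700-day cap) → +514 days → 4 January 2036.
Examination Delay Credit: +604 days → 30 August 2037.

2037-08-30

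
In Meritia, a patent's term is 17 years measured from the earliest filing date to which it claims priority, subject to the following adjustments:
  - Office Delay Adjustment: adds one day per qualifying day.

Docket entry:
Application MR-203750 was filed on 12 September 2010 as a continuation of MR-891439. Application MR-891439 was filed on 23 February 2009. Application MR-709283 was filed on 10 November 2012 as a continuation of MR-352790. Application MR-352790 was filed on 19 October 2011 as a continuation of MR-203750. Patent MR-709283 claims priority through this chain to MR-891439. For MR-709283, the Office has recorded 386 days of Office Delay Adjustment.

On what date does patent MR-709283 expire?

March 16, 2027

Earliest priority filing: 23 February 2009.
Base term: 23 February 2009 + 17 years → 23 February 2026.
Office Delay Adjustment: +386 days → 16 March 2027.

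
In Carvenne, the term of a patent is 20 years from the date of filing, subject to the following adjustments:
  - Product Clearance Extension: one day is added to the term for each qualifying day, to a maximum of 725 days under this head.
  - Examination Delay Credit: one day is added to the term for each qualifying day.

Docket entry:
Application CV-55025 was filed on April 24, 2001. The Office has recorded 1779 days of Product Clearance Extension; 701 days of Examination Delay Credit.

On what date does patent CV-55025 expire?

Base term: filing date + 20 years → 24 April 2021.
Product Clearance Extension: 1779 days claimed exceeds the 725-day cap, so +725 days → 19 April 2023.
Examination Delay Credit: +701 days → 20 March 2025.

March 20, 2025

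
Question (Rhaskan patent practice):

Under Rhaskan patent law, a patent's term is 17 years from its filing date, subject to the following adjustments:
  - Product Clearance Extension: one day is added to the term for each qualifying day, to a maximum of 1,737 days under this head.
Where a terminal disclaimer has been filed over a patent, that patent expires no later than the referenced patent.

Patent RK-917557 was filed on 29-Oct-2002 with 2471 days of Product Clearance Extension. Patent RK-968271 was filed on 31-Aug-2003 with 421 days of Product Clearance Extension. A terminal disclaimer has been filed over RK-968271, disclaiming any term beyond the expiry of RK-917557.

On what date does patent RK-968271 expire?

Natural term of RK-968271:
  Base: filing + 17 years → 31 August 2020.
  Product Clearance Extension: 421 days (within the 1737-day cap) → +421 days → 26 October 2021.
Expiry of referenced patent RK-917557:
  Base: filing + 17 years → 29 October 2019.
  Product Clearance Extension: 2471 days claimed exceeds the 1737-day cap, so +1737 days → 31 July 2024.
Terminal disclaimer: RK-968271 expires on the earlier of 26 October 2021 and 31 July 2024.

2021-10-26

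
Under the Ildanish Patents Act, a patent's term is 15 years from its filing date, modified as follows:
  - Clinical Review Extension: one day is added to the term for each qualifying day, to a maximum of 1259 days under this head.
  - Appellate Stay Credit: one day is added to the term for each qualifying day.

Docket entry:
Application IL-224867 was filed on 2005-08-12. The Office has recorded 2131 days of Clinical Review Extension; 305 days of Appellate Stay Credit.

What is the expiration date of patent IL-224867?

Base term: filing date + 15 years → 12 August 2020.
Clinical Review Extension: 2131 days claimed exceeds the 1259-day cap, so +1259 days → 23 January 2024.
Appellate Stay Credit: +305 days → 23 November 2024.

November 23, 2024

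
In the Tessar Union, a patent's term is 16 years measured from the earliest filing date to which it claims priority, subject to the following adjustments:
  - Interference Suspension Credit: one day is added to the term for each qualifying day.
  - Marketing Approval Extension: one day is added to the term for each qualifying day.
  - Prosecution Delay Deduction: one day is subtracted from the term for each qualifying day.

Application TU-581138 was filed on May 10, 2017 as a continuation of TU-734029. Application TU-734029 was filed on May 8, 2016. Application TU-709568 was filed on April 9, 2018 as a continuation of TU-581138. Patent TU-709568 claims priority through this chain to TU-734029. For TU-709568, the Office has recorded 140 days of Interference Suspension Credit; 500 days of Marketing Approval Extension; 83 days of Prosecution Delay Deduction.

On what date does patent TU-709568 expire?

Earliest priority filing: 8 May 2016.
Base term: 8 May 2016 + 16 years → 8 May 2032.
Interference Suspension Credit: +140 days → 25 September 2032.
Marketing Approval Extension: +500 days → 7 February 2034.
Prosecution Delay Deduction: −83 days → 16 November 2033.

2033-11-16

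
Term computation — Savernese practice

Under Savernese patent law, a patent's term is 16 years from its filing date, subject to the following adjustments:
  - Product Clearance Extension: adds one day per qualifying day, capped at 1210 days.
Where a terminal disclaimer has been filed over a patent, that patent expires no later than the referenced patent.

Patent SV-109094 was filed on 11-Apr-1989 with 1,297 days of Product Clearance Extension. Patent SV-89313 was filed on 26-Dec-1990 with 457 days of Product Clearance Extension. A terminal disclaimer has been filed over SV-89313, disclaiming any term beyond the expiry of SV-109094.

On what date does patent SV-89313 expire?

Natural term of SV-89313:
  Base: filing + 16 years → 26 December 2006.
  Product Clearance Extension: 457 days (within the 1210-day cap) → +457 days → 27 March 2008.
Expiry of referenced patent SV-109094:
  Base: filing + 16 years → 11 April 2005.
  Product Clearance Extension: 1297 days claimed exceeds the 1210-day cap, so +1210 days → 3 August 2008.
Terminal disclaimer: SV-89313 expires on the earlier of 27 March 2008 and 3 August 2008.

2008-03-27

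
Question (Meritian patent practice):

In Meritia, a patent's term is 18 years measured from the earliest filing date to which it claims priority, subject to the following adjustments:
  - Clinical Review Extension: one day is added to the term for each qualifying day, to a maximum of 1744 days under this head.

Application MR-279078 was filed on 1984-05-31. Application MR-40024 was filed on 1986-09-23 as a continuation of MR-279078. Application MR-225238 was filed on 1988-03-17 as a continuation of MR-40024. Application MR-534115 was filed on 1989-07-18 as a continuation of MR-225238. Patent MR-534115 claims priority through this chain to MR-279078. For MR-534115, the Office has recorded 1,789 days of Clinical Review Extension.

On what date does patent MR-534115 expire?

2007-03-10

Earliest priority filing: 31 May 1984.
Base term: 31 May 1984 + 18 years → 31 May 2002.
Clinical Review Extension: 1789 days claimed exceeds the 1744-day cap, so +1744 days → 10 March 2007.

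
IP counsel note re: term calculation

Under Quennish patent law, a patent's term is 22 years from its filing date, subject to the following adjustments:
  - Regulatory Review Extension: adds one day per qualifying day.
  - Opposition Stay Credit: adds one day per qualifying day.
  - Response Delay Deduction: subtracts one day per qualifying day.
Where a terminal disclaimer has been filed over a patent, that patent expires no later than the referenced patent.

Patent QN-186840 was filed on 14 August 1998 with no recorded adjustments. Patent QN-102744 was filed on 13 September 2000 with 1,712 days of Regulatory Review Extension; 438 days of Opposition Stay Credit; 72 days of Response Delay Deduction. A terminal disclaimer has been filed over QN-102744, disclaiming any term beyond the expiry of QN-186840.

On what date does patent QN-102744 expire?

Natural term of QN-102744:
  Base: filing + 22 years → 13 September 2022.
  Regulatory Review Extension: +1712 days → 22 May 2027.
  Opposition Stay Credit: +438 days → 2 August 2028.
  Response Delay Deduction: −72 days → 22 May 2028.
Expiry of referenced patent QN-186840:
  Base: filing + 22 years → 14 August 2020.
Terminal disclaimer: QN-102744 expires on the earlier of 22 May 2028 and 14 August 2020.

August 14, 2020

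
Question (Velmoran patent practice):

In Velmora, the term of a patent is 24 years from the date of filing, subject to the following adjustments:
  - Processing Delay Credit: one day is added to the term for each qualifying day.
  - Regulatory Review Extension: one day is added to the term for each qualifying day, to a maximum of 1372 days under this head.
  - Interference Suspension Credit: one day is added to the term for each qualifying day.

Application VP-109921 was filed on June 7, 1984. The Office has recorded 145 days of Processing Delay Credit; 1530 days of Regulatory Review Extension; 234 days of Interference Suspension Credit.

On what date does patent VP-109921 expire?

March 24, 2013

Base term: filing date + 24 years → 7 June 2008.
Processing Delay Credit: +145 days → 30 October 2008.
Regulatory Review Extension: 1530 days claimed exceeds the 1372-day cap, so +1372 days → 2 August 2012.
Interference Suspension Credit: +234 days → 24 March 2013.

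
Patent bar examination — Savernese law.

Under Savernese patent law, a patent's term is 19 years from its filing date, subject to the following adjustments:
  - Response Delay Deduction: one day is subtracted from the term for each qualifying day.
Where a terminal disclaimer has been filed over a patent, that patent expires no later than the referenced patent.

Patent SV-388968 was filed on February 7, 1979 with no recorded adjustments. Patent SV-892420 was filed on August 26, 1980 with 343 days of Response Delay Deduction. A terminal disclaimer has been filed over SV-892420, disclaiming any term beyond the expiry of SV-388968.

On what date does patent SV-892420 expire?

February 7, 1998

Natural term of SV-892420:
  Base: filing + 19 years → 26 August 1999.
  Response Delay Deduction: −343 days → 17 September 1998.
Expiry of referenced patent SV-388968:
  Base: filing + 19 years → 7 February 1998.
Terminal disclaimer: SV-892420 expires on the earlier of 17 September 1998 and 7 February 1998.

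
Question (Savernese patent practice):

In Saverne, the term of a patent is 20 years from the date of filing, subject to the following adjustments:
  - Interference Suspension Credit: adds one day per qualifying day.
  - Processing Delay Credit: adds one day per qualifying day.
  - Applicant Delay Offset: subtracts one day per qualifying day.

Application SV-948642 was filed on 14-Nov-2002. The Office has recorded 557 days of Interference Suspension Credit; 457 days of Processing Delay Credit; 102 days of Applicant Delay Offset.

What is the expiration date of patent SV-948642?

May 14, 2025

Base term: filing date + 20 years → 14 November 2022.
Interference Suspension Credit: +557 days → 24 May 2024.
Processing Delay Credit: +457 days → 24 August 2025.
Applicant Delay Offset: −102 days → 14 May 2025.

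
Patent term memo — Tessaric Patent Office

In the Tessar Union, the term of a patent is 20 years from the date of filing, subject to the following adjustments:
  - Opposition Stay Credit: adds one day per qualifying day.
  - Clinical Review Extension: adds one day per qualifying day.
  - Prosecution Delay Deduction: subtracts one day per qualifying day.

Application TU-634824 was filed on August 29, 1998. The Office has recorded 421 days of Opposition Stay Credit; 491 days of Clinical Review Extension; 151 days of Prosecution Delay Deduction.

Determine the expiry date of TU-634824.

Base term: filing date + 20 years → 29 August 2018.
Opposition Stay Credit: +421 days → 24 October 2019.
Clinical Review Extension: +491 days → 26 February 2021.
Prosecution Delay Deduction: −151 days → 28 September 2020.

September 28, 2020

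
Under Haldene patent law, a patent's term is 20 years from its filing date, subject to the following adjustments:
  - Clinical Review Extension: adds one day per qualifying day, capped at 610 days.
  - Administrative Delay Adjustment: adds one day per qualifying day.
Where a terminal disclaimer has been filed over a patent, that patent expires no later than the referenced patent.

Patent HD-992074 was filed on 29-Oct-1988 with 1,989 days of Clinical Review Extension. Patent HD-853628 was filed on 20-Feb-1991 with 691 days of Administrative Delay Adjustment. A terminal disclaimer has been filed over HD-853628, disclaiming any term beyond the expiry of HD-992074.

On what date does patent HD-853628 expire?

Natural term of HD-853628:
  Base: filing + 20 years → 20 February 2011.
  Administrative Delay Adjustment: +691 days → 11 January 2013.
Expiry of referenced patent HD-992074:
  Base: filing + 20 years → 29 October 2008.
  Clinical Review Extension: 1989 days claimed exceeds the 610-day cap, so +610 days → 1 July 2010.
Terminal disclaimer: HD-853628 expires on the earlier of 11 January 2013 and 1 July 2010.

July 1, 2010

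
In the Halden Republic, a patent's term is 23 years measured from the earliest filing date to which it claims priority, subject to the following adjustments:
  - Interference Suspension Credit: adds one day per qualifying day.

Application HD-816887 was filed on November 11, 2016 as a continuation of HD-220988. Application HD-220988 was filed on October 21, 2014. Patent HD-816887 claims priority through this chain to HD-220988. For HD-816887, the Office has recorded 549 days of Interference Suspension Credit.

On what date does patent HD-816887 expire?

April 23, 2039

Earliest priority filing: 21 October 2014.
Base term: 21 October 2014 + 23 years → 21 October 2037.
Interference Suspension Credit: +549 days → 23 April 2039.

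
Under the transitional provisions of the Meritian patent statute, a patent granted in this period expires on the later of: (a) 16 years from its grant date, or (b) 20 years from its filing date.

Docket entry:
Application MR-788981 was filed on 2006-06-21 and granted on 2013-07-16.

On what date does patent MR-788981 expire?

(a) grant + 16 years → 16 July 2029.
(b) filing + 20 years → 21 June 2026.
Later of the two: 16 July 2029.

2029-07-16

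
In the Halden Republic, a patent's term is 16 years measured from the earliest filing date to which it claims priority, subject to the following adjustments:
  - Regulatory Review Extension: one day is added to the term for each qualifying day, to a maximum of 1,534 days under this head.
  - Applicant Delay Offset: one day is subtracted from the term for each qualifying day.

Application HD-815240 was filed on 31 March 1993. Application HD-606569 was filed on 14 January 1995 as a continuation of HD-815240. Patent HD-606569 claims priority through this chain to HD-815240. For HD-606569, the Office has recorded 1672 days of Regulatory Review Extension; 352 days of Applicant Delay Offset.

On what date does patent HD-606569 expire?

Earliest priority filing: 31 March 1993.
Base term: 31 March 1993 + 16 years → 31 March 2009.
Regulatory Review Extension: 1672 days claimed exceeds the 1534-day cap, so +1534 days → 12 June 2013.
Applicant Delay Offset: −352 days → 25 June 2012.

June 25, 2012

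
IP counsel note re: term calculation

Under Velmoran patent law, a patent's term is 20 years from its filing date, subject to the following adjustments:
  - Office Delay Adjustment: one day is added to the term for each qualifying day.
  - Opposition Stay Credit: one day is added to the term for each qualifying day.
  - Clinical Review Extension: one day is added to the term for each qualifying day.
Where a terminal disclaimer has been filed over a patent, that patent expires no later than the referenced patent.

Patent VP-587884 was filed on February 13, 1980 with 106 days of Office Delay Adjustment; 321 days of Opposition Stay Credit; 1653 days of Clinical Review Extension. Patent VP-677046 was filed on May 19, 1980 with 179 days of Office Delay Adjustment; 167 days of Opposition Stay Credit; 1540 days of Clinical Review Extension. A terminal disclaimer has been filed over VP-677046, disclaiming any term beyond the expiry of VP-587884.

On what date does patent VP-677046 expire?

July 18, 2005

Natural term of VP-677046:
  Base: filing + 20 years → 19 May 2000.
  Office Delay Adjustment: +179 days → 14 November 2000.
  Opposition Stay Credit: +167 days → 30 April 2001.
  Clinical Review Extension: +1540 days → 18 July 2005.
Expiry of referenced patent VP-587884:
  Base: filing + 20 years → 13 February 2000.
  Office Delay Adjustment: +106 days → 29 May 2000.
  Opposition Stay Credit: +321 days → 15 April 2001.
  Clinical Review Extension: +1653 days → 24 October 2005.
Terminal disclaimer: VP-677046 expires on the earlier of 18 July 2005 and 24 October 2005.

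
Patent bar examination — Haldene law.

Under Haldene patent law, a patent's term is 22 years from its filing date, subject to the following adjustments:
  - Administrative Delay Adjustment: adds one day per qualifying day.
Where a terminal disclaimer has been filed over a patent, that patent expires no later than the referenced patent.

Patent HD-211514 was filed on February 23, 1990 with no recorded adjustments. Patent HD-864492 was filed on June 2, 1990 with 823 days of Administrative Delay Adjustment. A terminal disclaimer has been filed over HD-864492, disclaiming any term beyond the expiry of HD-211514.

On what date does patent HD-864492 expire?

2012-02-23

Natural term of HD-864492:
  Base: filing + 22 years → 2 June 2012.
  Administrative Delay Adjustment: +823 days → 3 September 2014.
Expiry of referenced patent HD-211514:
  Base: filing + 22 years → 23 February 2012.
Terminal disclaimer: HD-864492 expires on the earlier of 3 September 2014 and 23 February 2012.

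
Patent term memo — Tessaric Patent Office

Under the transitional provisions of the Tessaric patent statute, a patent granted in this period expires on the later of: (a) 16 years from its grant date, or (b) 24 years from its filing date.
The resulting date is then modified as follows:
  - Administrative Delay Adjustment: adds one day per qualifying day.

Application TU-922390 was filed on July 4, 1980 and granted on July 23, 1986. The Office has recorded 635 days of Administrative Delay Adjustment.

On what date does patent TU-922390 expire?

March 31, 2006

(a) grant + 16 years → 23 July 2002.
(b) filing + 24 years → 4 July 2004.
Later of the two: 4 July 2004.
Administrative Delay Adjustment: +635 days → 31 March 2006.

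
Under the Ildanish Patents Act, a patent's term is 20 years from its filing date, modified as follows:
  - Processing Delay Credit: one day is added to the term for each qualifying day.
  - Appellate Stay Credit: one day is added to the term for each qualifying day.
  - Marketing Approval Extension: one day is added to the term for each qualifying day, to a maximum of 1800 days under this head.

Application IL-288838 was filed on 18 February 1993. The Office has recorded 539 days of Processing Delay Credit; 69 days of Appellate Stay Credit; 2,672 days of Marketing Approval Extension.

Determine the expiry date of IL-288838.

2019-09-23

Base term: filing date + 20 years → 18 February 2013.
Processing Delay Credit: +539 days → 11 August 2014.
Appellate Stay Credit: +69 days → 19 October 2014.
Marketing Approval Extension: 2672 days claimed exceeds the 1800-day cap, so +1800 days → 23 September 2019.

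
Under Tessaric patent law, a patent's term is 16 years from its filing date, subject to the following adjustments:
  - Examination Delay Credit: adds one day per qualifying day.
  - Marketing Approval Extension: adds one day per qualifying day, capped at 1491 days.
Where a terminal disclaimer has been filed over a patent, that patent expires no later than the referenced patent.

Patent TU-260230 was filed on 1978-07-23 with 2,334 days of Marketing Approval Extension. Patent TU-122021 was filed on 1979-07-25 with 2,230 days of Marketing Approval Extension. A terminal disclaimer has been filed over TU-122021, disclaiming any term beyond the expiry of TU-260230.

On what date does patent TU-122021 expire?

August 22, 1998

Natural term of TU-122021:
  Base: filing + 16 years → 25 July 1995.
  Marketing Approval Extension: 2230 days claimed exceeds the 1491-day cap, so +1491 days → 24 August 1999.
Expiry of referenced patent TU-260230:
  Base: filing + 16 years → 23 July 1994.
  Marketing Approval Extension: 2334 days claimed exceeds the 1491-day cap, so +1491 days → 22 August 1998.
Terminal disclaimer: TU-122021 expires on the earlier of 24 August 1999 and 22 August 1998.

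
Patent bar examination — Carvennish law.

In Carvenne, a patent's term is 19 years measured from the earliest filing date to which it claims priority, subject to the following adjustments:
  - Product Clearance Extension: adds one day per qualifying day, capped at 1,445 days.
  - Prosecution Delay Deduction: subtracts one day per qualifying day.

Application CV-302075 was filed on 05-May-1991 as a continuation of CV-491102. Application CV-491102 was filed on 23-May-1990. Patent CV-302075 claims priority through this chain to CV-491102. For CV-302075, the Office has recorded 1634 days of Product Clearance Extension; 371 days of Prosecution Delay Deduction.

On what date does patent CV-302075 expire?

May 1, 2012

Earliest priority filing: 23 May 1990.
Base term: 23 May 1990 + 19 years → 23 May 2009.
Product Clearance Extension: 1634 days claimed exceeds the 1445-day cap, so +1445 days → 7 May 2013.
Prosecution Delay Deduction: −371 days → 1 May 2012.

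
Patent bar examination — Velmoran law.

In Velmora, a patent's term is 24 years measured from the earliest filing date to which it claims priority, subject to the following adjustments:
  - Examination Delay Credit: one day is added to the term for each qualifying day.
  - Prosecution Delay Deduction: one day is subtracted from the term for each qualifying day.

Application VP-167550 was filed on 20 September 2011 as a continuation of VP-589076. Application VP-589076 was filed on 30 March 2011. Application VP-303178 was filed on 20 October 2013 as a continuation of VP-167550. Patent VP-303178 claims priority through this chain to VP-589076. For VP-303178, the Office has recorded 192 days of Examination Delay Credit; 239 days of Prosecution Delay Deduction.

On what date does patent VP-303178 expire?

February 11, 2035

Earliest priority filing: 30 March 2011.
Base term: 30 March 2011 + 24 years → 30 March 2035.
Examination Delay Credit: +192 days → 8 October 2035.
Prosecution Delay Deduction: −239 days → 11 February 2035.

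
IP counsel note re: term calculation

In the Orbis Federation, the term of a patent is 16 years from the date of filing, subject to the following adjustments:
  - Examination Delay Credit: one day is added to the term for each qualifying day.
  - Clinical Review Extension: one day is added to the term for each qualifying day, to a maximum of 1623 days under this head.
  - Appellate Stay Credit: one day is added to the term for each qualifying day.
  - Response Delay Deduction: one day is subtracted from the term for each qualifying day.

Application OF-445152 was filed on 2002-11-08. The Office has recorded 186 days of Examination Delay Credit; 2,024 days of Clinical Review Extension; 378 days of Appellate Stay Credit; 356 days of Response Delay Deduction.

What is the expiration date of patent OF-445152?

2023-11-13

Base term: filing date + 16 years → 8 November 2018.
Examination Delay Credit: +186 days → 13 May 2019.
Clinical Review Extension: 2024 days claimed exceeds the 1623-day cap, so +1623 days → 22 October 2023.
Appellate Stay Credit: +378 days → 3 November 2024.
Response Delay Deduction: −356 days → 13 November 2023.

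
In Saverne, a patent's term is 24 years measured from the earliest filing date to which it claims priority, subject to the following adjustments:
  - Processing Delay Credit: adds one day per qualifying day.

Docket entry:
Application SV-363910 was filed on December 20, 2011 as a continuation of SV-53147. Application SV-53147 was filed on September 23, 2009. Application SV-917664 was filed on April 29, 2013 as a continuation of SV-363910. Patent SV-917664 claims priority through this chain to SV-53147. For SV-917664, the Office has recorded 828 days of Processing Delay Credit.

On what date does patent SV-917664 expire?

Earliest priority filing: 23 September 2009.
Base term: 23 September 2009 + 24 years → 23 September 2033.
Processing Delay Credit: +828 days → 30 December 2035.

2035-12-30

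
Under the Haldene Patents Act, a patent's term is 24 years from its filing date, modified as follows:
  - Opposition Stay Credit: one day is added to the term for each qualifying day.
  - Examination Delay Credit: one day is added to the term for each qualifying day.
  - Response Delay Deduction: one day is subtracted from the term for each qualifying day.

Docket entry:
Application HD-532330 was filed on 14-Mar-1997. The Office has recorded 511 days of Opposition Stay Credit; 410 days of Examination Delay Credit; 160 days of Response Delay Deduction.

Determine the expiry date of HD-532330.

2023-04-14

Base term: filing date + 24 years → 14 March 2021.
Opposition Stay Credit: +511 days → 7 August 2022.
Examination Delay Credit: +410 days → 21 September 2023.
Response Delay Deduction: −160 days → 14 April 2023.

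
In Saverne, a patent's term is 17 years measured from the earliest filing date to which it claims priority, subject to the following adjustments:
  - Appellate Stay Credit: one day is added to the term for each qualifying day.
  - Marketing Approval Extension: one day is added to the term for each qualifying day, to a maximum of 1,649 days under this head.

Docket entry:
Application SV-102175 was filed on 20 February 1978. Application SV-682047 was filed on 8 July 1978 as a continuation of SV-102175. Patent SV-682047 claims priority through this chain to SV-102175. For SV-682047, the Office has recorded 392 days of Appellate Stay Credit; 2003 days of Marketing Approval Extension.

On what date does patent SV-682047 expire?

2000-09-22

Earliest priority filing: 20 February 1978.
Base term: 20 February 1978 + 17 years → 20 February 1995.
Appellate Stay Credit: +392 days → 18 March 1996.
Marketing Approval Extension: 2003 days claimed exceeds the 1649-day cap, so +1649 days → 22 September 2000.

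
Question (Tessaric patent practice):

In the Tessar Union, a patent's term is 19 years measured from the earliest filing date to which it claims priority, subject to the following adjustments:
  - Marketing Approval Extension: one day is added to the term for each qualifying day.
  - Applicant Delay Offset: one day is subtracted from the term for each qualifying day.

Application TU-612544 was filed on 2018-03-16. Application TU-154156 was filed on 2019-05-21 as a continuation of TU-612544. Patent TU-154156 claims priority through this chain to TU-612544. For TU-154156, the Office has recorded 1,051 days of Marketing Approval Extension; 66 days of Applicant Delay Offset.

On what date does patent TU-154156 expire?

2039-11-26

Earliest priority filing: 16 March 2018.
Base term: 16 March 2018 + 19 years → 16 March 2037.
Marketing Approval Extension: +1051 days → 31 January 2040.
Applicant Delay Offset: −66 days → 26 November 2039.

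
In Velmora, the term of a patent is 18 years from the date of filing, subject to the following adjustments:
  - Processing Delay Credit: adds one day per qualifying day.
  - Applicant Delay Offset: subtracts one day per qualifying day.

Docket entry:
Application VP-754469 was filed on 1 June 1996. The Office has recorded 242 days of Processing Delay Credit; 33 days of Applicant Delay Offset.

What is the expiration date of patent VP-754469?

2014-12-27

Base term: filing date + 18 years → 1 June 2014.
Processing Delay Credit: +242 days → 29 January 2015.
Applicant Delay Offset: −33 days → 27 December 2014.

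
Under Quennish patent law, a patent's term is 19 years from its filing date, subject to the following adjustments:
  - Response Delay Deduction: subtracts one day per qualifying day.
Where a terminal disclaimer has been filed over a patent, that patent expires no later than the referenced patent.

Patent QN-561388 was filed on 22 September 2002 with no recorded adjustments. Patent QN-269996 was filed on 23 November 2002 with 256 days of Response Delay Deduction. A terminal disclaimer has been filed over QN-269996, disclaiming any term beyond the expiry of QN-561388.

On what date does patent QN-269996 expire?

March 12, 2021

Natural term of QN-269996:
  Base: filing + 19 years → 23 November 2021.
  Response Delay Deduction: −256 days → 12 March 2021.
Expiry of referenced patent QN-561388:
  Base: filing + 19 years → 22 September 2021.
Terminal disclaimer: QN-269996 expires on the earlier of 12 March 2021 and 22 September 2021.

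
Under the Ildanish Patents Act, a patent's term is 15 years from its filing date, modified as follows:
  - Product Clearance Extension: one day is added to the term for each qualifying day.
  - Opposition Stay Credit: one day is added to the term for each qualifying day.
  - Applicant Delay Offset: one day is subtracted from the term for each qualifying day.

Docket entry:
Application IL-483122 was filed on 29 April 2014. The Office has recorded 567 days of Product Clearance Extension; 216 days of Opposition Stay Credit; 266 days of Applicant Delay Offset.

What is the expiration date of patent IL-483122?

Base term: filing date + 15 years → 29 April 2029.
Product Clearance Extension: +567 days → 17 November 2030.
Opposition Stay Credit: +216 days → 21 June 2031.
Applicant Delay Offset: −266 days → 28 September 2030.

2030-09-28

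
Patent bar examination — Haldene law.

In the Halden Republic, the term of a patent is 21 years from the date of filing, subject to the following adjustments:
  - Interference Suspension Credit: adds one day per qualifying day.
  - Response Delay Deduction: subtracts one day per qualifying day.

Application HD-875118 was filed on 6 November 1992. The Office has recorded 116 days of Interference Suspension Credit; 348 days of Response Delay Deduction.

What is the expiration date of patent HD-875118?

Base term: filing date + 21 years → 6 November 2013.
Interference Suspension Credit: +116 days → 2 March 2014.
Response Delay Deduction: −348 days → 19 March 2013.

2013-03-19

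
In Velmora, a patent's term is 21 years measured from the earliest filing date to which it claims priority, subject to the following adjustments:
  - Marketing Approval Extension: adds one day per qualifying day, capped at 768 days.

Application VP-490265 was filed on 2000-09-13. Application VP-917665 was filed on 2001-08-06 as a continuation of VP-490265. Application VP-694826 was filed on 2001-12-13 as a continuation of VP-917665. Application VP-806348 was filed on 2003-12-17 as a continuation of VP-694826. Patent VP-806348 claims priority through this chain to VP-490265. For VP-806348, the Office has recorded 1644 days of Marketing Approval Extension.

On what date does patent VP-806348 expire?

Earliest priority filing: 13 September 2000.
Base term: 13 September 2000 + 21 years → 13 September 2021.
Marketing Approval Extension: 1644 days claimed exceeds the 768-day cap, so +768 days → 21 October 2023.

October 21, 2023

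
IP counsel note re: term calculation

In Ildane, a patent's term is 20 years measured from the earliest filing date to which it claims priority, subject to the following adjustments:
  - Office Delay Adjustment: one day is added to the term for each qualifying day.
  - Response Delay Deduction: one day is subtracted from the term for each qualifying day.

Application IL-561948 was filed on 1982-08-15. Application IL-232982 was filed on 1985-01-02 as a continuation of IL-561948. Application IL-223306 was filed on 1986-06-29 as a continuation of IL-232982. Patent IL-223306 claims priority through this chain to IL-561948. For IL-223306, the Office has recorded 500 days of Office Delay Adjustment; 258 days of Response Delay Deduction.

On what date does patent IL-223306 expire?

Earliest priority filing: 15 August 1982.
Base term: 15 August 1982 + 20 years → 15 August 2002.
Office Delay Adjustment: +500 days → 28 December 2003.
Response Delay Deduction: −258 days → 14 April 2003.

April 14, 2003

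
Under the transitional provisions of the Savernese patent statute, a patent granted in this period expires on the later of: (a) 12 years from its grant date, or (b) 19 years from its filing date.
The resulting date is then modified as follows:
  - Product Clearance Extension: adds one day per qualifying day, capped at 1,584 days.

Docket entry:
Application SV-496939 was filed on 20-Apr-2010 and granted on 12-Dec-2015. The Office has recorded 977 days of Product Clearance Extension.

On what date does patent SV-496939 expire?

(a) grant + 12 years → 12 December 2027.
(b) filing + 19 years → 20 April 2029.
Later of the two: 20 April 2029.
Product Clearance Extension: 977 days (within the 1584-day cap) → +977 days → 23 December 2031.

December 23, 2031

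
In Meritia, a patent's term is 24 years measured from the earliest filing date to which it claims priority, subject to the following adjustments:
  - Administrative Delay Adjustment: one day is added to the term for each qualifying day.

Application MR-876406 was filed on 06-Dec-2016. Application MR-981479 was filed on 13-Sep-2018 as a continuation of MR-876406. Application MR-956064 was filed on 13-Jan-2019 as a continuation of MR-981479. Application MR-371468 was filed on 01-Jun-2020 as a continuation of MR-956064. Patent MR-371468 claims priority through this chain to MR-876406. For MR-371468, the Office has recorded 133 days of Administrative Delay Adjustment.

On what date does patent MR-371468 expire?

April 18, 2041

Earliest priority filing: 6 December 2016.
Base term: 6 December 2016 + 24 years → 6 December 2040.
Administrative Delay Adjustment: +133 days → 18 April 2041.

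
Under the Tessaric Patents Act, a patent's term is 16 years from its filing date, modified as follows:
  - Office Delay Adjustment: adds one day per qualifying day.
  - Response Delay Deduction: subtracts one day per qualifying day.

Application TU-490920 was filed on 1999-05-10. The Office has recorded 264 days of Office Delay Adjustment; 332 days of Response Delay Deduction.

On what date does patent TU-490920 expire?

2015-03-03

Base term: filing date + 16 years → 10 May 2015.
Office Delay Adjustment: +264 days → 29 January 2016.
Response Delay Deduction: −332 days → 3 March 2015.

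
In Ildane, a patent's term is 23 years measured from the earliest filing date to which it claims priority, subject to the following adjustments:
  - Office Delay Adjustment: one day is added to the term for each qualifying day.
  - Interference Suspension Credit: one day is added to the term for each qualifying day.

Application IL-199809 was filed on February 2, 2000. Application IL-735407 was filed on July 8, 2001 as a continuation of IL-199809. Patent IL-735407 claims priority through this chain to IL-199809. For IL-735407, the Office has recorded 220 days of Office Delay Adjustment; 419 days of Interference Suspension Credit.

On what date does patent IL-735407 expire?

Earliest priority filing: 2 February 2000.
Base term: 2 February 2000 + 23 years → 2 February 2023.
Office Delay Adjustment: +220 days → 10 September 2023.
Interference Suspension Credit: +419 days → 2 November 2024.

2024-11-02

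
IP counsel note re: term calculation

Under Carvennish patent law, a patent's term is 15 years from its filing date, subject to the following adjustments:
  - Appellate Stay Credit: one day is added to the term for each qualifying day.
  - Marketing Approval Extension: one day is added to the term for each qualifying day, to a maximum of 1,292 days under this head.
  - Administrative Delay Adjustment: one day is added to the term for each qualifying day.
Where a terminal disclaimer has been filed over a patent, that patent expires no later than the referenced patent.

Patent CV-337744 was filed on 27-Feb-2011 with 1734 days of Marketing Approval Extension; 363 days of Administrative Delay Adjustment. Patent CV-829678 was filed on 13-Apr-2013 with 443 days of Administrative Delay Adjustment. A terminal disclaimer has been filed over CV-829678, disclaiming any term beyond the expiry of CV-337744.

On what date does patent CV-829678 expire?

2029-06-30

Natural term of CV-829678:
  Base: filing + 15 years → 13 April 2028.
  Administrative Delay Adjustment: +443 days → 30 June 2029.
Expiry of referenced patent CV-337744:
  Base: filing + 15 years → 27 February 2026.
  Marketing Approval Extension: 1734 days claimed exceeds the 1292-day cap, so +1292 days → 11 September 2029.
  Administrative Delay Adjustment: +363 days → 9 September 2030.
Terminal disclaimer: CV-829678 expires on the earlier of 30 June 2029 and 9 September 2030.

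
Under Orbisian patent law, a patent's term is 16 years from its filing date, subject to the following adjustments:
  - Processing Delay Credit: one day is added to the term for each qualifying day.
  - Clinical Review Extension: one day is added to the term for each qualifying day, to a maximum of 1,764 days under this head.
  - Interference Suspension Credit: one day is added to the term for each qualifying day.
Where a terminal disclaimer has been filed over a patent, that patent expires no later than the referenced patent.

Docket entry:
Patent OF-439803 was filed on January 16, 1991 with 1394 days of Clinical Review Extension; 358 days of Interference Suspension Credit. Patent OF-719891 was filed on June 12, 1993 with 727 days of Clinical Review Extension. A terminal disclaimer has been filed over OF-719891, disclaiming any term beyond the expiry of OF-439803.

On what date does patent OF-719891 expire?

June 9, 2011

Natural term of OF-719891:
  Base: filing + 16 years → 12 June 2009.
  Clinical Review Extension: 727 days (within the 1764-day cap) → +727 days → 9 June 2011.
Expiry of referenced patent OF-439803:
  Base: filing + 16 years → 16 January 2007.
  Clinical Review Extension: 1394 days (within the 1764-day cap) → +1394 days → 10 November 2010.
  Interference Suspension Credit: +358 days → 3 November 2011.
Terminal disclaimer: OF-719891 expires on the earlier of 9 June 2011 and 3 November 2011.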